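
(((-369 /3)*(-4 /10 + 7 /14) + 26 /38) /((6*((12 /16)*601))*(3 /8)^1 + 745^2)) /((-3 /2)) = 35312 /2535538695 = 0.00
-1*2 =-2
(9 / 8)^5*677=39976173 / 32768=1219.98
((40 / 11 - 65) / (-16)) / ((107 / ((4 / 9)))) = 75 / 4708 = 0.02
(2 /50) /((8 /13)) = 13 /200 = 0.06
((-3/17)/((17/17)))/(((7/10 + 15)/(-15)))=0.17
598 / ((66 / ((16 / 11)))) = 4784 / 363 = 13.18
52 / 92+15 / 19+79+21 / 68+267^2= 71369.66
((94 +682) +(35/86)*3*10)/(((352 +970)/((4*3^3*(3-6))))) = -5490666/28423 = -193.18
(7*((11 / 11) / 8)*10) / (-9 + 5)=-35 / 16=-2.19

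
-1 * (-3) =3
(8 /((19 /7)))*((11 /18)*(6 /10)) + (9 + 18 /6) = 13.08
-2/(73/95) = -190/73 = -2.60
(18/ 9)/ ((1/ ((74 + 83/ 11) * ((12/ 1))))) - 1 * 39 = 21099/ 11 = 1918.09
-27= -27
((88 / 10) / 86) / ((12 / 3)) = 11 / 430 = 0.03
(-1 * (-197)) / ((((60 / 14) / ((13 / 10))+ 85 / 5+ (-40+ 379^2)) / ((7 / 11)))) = 0.00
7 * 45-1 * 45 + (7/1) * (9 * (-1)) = 207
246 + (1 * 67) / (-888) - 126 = 106493 / 888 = 119.92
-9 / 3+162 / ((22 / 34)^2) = 46455 / 121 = 383.93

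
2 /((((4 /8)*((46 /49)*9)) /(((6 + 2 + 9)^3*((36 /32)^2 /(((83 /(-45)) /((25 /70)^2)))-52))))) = -266437045477 /2199168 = -121153.57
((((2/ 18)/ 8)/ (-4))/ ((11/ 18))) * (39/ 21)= -0.01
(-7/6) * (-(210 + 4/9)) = 6629/27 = 245.52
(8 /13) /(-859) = -8 /11167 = -0.00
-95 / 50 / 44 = -0.04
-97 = -97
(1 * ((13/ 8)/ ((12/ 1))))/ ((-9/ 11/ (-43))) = 6149/ 864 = 7.12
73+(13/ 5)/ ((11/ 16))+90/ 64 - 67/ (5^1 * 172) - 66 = 916497/ 75680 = 12.11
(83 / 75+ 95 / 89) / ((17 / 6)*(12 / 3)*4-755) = -14512 / 4737025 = -0.00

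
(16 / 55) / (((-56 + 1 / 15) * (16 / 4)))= -12 / 9229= -0.00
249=249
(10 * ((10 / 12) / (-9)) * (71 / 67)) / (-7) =1775 / 12663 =0.14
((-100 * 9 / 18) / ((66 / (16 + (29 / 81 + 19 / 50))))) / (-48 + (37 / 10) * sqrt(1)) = 338945 / 1184139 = 0.29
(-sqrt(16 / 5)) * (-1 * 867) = 3468 * sqrt(5) / 5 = 1550.94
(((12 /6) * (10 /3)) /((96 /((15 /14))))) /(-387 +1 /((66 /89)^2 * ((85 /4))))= -771375 /4011250208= -0.00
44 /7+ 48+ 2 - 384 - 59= -2707 /7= -386.71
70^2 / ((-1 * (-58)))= 2450 / 29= 84.48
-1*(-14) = 14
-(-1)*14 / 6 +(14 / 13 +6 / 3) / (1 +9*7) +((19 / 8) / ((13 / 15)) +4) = 1423 / 156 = 9.12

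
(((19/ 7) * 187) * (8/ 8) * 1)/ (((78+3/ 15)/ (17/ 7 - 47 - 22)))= -486970/ 1127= -432.09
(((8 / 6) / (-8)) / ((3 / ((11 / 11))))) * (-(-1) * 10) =-5 / 9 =-0.56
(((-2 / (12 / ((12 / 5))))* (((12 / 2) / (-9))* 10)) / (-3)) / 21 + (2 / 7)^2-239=-316145 / 1323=-238.96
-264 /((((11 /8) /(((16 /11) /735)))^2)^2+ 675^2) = -23622320128 /20853090688501996875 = -0.00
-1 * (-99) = 99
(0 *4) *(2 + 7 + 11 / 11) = 0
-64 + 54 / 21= -430 / 7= -61.43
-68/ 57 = -1.19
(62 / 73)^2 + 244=1304120 / 5329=244.72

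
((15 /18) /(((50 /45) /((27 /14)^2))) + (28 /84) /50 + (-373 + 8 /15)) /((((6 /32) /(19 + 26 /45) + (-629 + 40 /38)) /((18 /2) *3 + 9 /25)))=27652549262172 /1716804945625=16.11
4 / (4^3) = 1 / 16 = 0.06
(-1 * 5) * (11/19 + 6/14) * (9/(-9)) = 670/133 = 5.04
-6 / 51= -2 / 17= -0.12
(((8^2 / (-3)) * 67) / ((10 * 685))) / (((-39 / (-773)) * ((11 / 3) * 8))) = -207164 / 1469325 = -0.14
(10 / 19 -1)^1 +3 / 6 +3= 115 / 38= 3.03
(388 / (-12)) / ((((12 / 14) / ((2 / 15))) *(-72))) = 679 / 9720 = 0.07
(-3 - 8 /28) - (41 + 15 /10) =-641 /14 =-45.79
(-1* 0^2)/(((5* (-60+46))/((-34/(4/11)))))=0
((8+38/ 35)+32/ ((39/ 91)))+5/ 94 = 83.81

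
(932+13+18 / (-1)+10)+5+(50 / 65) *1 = 12256 / 13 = 942.77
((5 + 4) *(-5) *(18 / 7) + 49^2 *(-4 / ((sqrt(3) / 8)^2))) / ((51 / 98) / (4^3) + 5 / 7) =-3857299712 / 13593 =-283771.04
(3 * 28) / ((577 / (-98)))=-8232 / 577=-14.27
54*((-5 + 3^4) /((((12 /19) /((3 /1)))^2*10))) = 185193 /20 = 9259.65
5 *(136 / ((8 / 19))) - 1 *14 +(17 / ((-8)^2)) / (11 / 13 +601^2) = 481132417757 / 300519936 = 1601.00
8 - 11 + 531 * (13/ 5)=6888/ 5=1377.60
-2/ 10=-1/ 5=-0.20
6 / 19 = 0.32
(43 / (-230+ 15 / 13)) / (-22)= 559 / 65450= 0.01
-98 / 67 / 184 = -49 / 6164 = -0.01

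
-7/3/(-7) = 1/3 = 0.33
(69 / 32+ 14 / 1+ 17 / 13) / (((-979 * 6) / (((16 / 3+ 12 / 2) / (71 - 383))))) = 0.00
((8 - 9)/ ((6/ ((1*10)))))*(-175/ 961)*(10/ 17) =8750/ 49011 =0.18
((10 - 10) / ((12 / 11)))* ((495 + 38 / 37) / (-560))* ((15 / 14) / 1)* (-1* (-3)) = 0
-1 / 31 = -0.03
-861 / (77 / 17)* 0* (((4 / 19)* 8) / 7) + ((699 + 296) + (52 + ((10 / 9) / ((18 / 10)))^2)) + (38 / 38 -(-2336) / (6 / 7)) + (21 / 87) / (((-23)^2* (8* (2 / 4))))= 1519332185687 / 402609204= 3773.71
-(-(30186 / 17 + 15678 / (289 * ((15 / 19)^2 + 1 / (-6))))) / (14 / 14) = 1894.46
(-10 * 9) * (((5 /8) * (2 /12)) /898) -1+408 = 2923813 /7184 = 406.99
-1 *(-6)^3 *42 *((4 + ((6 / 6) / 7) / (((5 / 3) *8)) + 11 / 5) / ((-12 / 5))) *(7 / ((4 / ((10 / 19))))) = -1643355 / 76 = -21623.09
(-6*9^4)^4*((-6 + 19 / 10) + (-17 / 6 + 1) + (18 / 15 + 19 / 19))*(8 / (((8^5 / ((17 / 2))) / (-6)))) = 17861261600342895399 / 160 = 111632885002143096.24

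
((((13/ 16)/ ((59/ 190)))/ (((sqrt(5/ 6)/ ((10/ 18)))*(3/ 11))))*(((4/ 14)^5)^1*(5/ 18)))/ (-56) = -0.00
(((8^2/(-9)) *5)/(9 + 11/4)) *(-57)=24320/141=172.48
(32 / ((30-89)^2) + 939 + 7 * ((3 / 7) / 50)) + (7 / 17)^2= 47244131427 / 50300450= 939.24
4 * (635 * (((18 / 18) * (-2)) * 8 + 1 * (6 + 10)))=0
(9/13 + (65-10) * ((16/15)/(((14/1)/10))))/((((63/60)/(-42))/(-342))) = 53028240/91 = 582727.91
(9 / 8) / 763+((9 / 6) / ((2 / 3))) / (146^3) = 14011479 / 9498239072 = 0.00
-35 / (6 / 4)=-23.33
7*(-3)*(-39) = 819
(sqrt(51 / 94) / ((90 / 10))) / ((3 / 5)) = 5 * sqrt(4794) / 2538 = 0.14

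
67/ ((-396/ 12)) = -67/ 33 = -2.03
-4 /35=-0.11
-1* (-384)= 384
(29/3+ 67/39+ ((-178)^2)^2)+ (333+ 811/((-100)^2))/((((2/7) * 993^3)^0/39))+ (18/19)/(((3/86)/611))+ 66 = 2479646627042363/2470000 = 1003905517.02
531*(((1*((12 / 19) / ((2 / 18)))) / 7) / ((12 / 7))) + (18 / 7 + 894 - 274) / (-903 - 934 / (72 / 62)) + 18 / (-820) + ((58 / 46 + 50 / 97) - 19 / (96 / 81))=14169969672463443 / 59817980005280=236.88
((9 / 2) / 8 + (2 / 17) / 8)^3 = 3869893 / 20123648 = 0.19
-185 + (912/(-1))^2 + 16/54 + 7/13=291877502/351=831559.83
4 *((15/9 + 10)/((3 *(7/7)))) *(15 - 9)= 280/3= 93.33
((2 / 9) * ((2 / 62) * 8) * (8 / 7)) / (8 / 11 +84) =352 / 455049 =0.00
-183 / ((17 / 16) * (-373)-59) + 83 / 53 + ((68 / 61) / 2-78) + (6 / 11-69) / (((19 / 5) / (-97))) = 8229935611256 / 4922452645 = 1671.92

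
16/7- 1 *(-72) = 520/7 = 74.29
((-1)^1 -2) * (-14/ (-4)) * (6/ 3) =-21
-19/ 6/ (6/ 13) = -247/ 36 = -6.86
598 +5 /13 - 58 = 7025 /13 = 540.38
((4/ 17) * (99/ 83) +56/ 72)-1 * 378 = -376.94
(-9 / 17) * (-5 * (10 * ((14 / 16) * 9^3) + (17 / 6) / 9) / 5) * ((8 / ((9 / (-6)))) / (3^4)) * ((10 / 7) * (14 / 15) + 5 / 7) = -118497508 / 260253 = -455.32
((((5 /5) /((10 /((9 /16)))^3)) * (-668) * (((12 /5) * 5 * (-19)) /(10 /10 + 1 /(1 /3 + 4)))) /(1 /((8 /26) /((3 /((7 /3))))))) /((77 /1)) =0.07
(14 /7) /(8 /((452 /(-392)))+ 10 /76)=-8588 /29227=-0.29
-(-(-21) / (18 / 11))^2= -5929 / 36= -164.69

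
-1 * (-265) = 265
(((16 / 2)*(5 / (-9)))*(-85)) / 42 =1700 / 189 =8.99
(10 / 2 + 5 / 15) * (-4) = -64 / 3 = -21.33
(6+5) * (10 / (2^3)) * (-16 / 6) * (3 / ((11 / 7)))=-70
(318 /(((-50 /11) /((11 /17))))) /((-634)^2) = -19239 /170831300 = -0.00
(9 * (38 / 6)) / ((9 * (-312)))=-19 / 936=-0.02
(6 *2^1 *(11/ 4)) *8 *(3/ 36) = 22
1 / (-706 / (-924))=462 / 353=1.31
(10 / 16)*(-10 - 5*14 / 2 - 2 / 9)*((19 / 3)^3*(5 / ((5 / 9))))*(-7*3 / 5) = 19541291 / 72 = 271406.82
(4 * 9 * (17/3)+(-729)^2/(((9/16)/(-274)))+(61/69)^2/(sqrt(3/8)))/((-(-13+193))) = 21572551/15-3721 * sqrt(6)/1285470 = 1438170.06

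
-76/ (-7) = 76/ 7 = 10.86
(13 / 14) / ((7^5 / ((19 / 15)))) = 247 / 3529470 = 0.00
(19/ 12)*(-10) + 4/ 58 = -2743/ 174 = -15.76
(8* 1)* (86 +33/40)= 3473/5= 694.60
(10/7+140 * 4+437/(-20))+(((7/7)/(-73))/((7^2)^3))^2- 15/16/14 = 6367119129997990251/11801635119060640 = 539.51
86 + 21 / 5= 451 / 5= 90.20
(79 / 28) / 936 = 79 / 26208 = 0.00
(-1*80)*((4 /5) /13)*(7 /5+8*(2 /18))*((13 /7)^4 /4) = -3620656 /108045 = -33.51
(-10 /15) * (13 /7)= -26 /21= -1.24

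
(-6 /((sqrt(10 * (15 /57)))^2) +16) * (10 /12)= 343 /30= 11.43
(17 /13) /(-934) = -0.00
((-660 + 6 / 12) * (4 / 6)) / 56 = -1319 / 168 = -7.85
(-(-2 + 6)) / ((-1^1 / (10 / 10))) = 4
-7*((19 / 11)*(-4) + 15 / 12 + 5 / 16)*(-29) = -191023 / 176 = -1085.36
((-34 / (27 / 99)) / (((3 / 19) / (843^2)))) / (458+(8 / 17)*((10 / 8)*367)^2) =-1734299404 / 307527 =-5639.50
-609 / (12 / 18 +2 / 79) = -144333 / 164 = -880.08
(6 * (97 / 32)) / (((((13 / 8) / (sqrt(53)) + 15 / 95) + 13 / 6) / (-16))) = -7454861280 / 59001719 + 98327736 * sqrt(53) / 59001719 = -114.22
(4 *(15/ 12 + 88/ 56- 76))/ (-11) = 2049/ 77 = 26.61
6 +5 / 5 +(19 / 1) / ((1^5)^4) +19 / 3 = 97 / 3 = 32.33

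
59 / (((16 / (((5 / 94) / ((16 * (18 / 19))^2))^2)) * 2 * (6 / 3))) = 192223475 / 3890501904236544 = 0.00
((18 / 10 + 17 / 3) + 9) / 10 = 1.65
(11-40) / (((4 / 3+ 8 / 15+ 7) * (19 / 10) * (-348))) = 25 / 5054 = 0.00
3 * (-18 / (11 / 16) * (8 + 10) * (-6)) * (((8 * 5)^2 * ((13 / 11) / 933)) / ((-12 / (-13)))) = 700876800 / 37631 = 18624.98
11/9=1.22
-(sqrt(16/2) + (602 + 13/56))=-33725/56-2 * sqrt(2)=-605.06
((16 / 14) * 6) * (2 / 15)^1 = 32 / 35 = 0.91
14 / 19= 0.74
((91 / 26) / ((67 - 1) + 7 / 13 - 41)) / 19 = 91 / 12616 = 0.01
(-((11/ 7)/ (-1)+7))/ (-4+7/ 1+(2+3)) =-0.68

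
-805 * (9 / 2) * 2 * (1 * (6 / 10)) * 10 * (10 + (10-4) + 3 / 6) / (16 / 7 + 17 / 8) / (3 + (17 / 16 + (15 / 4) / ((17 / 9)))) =-312149376 / 11609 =-26888.57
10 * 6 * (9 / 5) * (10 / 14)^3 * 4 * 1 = 54000 / 343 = 157.43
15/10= 1.50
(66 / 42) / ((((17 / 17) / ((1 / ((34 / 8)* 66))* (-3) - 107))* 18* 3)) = -20011 / 6426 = -3.11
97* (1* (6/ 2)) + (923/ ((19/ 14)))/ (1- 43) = 274.81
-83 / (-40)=2.08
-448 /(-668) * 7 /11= 784 /1837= 0.43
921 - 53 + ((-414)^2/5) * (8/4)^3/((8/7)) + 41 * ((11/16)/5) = 19266243/80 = 240828.04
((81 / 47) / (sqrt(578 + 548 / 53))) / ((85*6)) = 9*sqrt(1652646) / 83048060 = 0.00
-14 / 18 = -7 / 9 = -0.78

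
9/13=0.69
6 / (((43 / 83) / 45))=22410 / 43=521.16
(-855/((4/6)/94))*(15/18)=-100462.50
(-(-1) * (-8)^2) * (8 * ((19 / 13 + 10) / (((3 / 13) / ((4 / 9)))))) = 305152 / 27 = 11301.93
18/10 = 9/5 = 1.80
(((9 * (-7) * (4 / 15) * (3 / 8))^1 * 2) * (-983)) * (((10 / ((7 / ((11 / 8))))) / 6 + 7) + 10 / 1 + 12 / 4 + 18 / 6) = 11557131 / 40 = 288928.28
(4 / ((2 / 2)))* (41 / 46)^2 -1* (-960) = 509521 / 529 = 963.18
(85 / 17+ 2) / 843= 7 / 843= 0.01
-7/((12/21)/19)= -931/4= -232.75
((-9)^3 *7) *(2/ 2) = -5103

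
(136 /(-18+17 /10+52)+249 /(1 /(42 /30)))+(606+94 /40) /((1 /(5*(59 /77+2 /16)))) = 113220301 /36960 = 3063.32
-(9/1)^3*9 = -6561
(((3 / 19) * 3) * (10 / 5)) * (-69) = -1242 / 19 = -65.37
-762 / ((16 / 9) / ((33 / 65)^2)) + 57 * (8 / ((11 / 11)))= 11678619 / 33800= 345.52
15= 15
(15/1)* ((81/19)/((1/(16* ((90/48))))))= 36450/19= 1918.42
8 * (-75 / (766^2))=-150 / 146689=-0.00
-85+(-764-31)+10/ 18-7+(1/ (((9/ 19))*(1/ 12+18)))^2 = -886.43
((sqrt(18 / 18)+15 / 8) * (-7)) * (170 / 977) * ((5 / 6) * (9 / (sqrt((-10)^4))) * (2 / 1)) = -8211 / 15632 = -0.53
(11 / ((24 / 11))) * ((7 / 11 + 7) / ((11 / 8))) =28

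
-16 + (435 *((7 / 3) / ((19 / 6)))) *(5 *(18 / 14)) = 38846 / 19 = 2044.53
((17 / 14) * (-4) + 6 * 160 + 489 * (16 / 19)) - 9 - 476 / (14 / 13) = 121819 / 133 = 915.93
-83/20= -4.15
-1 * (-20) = 20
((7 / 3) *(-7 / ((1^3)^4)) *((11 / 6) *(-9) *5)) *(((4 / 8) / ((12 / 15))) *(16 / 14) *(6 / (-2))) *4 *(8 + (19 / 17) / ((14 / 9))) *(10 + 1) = -18830625 / 17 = -1107683.82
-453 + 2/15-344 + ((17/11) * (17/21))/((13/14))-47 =-1807204/2145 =-842.52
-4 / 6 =-2 / 3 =-0.67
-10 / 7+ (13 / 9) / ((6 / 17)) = 1007 / 378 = 2.66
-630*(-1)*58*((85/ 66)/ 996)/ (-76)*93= -8023575/ 138776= -57.82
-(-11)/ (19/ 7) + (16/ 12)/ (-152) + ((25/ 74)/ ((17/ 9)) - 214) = -7521145/ 35853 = -209.78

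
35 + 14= 49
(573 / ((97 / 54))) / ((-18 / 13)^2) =32279 / 194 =166.39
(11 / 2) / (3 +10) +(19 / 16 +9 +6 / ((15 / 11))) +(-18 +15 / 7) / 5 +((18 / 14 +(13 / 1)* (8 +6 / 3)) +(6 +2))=1100189 / 7280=151.12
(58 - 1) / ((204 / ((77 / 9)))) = 1463 / 612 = 2.39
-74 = -74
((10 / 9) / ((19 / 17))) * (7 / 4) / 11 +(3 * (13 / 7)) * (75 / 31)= 11132965 / 816354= 13.64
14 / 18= 7 / 9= 0.78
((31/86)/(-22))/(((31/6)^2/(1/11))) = -9/161293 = -0.00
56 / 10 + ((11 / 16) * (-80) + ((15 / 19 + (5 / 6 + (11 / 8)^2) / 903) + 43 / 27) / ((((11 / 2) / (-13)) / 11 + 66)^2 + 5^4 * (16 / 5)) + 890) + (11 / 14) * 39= 9241168961835091 / 10606876030800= 871.24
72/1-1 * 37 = 35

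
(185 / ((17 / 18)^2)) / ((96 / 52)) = 112.34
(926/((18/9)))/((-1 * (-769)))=463/769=0.60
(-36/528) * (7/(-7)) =3/44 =0.07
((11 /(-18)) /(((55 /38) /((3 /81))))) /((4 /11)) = -209 /4860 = -0.04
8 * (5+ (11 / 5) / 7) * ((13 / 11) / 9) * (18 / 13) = 2976 / 385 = 7.73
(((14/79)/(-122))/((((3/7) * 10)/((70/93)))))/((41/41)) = -343/1344501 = -0.00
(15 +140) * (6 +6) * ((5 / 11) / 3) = 3100 / 11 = 281.82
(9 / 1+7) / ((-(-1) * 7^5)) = 16 / 16807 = 0.00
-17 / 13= -1.31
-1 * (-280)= 280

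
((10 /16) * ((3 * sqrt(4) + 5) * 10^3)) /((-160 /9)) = -12375 /32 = -386.72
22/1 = 22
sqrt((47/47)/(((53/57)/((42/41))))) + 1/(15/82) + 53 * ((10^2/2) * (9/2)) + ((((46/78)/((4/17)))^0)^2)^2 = 3 * sqrt(578018)/2173 + 178972/15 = 11932.52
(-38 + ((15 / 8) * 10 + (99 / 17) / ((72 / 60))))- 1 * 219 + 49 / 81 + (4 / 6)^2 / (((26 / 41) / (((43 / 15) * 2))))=-81905627 / 358020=-228.77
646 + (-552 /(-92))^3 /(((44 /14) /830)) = 634586 /11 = 57689.64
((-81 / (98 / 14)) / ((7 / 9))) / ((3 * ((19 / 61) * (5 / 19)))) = -14823 / 245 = -60.50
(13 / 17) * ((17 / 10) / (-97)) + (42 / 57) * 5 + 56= 1099733 / 18430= 59.67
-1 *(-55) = 55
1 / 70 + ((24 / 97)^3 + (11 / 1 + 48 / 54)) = 6852843947 / 574983990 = 11.92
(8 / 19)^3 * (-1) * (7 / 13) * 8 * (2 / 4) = -14336 / 89167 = -0.16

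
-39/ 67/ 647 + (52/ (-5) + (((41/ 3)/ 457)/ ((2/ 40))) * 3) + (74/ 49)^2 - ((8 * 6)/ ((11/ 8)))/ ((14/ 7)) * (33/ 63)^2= -7930265176373/ 713474905395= -11.11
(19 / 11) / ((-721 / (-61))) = 0.15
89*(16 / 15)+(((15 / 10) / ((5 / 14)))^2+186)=22393 / 75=298.57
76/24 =19/6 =3.17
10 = 10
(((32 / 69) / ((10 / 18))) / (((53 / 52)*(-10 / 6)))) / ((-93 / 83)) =0.44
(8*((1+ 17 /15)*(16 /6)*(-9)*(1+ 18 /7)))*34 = -348160 /7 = -49737.14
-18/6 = -3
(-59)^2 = 3481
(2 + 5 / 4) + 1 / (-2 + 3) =17 / 4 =4.25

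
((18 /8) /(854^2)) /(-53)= -9 /154614992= -0.00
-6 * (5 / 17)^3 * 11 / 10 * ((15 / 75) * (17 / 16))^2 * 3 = -99 / 4352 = -0.02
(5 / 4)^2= 25 / 16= 1.56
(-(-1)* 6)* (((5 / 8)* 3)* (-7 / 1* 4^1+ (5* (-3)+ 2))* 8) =-3690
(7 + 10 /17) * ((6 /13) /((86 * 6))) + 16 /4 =1771 /442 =4.01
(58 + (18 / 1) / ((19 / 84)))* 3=7842 / 19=412.74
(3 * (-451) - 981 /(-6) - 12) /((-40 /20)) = 2403 /4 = 600.75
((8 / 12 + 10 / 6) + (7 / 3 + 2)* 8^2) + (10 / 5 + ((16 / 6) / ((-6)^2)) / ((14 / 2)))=53237 / 189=281.68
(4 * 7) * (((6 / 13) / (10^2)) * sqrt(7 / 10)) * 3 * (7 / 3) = 147 * sqrt(70) / 1625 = 0.76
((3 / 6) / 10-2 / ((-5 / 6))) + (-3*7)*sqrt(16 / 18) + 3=109 / 20-14*sqrt(2)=-14.35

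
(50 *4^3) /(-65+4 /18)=-28800 /583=-49.40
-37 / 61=-0.61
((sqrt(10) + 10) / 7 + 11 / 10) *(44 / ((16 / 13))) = 143 *sqrt(10) / 28 + 25311 / 280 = 106.55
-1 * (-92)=92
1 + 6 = 7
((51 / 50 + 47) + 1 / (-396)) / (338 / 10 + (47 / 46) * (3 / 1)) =179239 / 137610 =1.30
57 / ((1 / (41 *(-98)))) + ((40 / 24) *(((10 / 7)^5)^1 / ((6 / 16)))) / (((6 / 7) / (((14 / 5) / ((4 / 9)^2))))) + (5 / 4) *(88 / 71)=-5566782448 / 24353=-228587.13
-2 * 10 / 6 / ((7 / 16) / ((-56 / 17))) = 1280 / 51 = 25.10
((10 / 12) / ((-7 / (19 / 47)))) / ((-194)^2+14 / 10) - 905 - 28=-346591902229 / 371481138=-933.00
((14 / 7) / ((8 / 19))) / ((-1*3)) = -19 / 12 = -1.58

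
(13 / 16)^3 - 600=-2455403 / 4096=-599.46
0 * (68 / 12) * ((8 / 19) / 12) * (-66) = 0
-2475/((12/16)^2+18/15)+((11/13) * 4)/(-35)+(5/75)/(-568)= -51174648149/36440040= -1404.35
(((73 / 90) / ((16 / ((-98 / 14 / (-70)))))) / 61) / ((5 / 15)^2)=73 / 97600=0.00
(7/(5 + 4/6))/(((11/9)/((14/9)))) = 294/187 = 1.57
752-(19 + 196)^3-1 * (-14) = -9937609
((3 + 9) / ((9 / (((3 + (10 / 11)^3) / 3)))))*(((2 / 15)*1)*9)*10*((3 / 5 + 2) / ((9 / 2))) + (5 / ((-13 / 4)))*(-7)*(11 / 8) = 123183013 / 4671810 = 26.37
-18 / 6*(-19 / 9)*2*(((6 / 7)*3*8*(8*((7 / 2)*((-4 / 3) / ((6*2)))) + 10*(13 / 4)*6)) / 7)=1050016 / 147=7142.97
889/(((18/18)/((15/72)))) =4445/24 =185.21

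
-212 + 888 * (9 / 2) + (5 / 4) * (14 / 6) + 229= 4015.92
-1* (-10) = 10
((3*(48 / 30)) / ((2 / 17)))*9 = 1836 / 5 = 367.20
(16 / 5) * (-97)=-1552 / 5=-310.40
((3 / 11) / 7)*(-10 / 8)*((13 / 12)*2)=-65 / 616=-0.11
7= 7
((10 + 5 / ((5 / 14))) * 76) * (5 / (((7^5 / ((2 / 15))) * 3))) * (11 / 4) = 3344 / 50421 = 0.07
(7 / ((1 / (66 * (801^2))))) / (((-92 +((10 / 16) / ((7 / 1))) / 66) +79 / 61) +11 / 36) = -200488773947616 / 61142321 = -3279050.76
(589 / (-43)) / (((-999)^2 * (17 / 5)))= -2945 / 729538731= -0.00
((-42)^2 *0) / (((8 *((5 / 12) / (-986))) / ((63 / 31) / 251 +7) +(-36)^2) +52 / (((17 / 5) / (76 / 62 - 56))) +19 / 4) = 0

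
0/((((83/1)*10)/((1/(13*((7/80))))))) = 0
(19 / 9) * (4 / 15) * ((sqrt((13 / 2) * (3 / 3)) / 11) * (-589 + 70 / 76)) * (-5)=2483 * sqrt(26) / 33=383.66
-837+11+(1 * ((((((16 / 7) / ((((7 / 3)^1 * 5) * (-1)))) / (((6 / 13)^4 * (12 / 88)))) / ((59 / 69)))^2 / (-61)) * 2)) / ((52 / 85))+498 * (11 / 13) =-11550111510467326 / 24158329662285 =-478.10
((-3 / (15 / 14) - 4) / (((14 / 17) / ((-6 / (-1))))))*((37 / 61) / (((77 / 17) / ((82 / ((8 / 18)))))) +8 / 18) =-1246.09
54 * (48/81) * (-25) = -800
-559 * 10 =-5590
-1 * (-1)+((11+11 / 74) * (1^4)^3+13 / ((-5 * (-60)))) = 135331 / 11100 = 12.19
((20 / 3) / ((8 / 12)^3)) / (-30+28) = -11.25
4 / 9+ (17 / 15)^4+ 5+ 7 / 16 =7.53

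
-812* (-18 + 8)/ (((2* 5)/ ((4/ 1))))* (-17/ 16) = -3451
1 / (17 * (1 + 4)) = 1 / 85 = 0.01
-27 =-27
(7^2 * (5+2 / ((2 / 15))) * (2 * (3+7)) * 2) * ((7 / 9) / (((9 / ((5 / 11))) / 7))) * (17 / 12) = 40817000 / 2673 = 15270.11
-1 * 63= -63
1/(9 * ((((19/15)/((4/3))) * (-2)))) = -0.06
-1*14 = -14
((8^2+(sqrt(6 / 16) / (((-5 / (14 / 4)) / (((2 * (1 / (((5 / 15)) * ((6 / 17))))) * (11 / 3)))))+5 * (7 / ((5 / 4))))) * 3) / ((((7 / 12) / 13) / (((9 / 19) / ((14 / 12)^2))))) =13950144 / 6517-1181466 * sqrt(6) / 4655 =1518.88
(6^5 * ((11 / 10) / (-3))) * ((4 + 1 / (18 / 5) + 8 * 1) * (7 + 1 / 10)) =-6213636 / 25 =-248545.44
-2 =-2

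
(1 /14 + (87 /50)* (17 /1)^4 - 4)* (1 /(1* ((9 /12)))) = 101725828 /525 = 193763.48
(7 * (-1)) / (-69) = 7 / 69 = 0.10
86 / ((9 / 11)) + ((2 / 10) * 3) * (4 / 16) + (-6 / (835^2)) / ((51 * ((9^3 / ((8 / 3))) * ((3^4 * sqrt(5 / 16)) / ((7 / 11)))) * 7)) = 18947 / 180 - 64 * sqrt(5) / 115483081465125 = 105.26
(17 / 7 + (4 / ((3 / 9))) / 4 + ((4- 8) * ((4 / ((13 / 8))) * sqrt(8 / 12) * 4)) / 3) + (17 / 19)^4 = 5536845 / 912247- 512 * sqrt(6) / 117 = -4.65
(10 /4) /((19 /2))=5 /19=0.26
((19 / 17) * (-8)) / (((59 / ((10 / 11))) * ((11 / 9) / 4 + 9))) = -10944 / 739211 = -0.01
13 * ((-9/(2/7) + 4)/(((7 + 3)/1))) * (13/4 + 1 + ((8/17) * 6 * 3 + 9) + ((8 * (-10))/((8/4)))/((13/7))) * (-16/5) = 1771/85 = 20.84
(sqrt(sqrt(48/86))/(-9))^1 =-3^(1/4) * 86^(3/4)/387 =-0.10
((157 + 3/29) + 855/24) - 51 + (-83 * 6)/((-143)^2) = 672268033/4744168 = 141.70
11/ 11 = 1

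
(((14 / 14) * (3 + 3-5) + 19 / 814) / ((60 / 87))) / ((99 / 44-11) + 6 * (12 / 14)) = -169099 / 411070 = -0.41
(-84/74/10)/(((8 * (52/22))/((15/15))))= -231/38480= -0.01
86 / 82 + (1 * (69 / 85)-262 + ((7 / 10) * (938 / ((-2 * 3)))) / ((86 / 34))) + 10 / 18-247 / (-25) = -292.97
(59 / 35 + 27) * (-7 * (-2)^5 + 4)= 228912 / 35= 6540.34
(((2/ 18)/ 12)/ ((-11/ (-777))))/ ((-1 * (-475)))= 259/ 188100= 0.00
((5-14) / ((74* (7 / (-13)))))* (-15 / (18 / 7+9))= -65 / 222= -0.29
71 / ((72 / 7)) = 497 / 72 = 6.90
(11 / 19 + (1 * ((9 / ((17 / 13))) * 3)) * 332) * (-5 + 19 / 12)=-90786095 / 3876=-23422.63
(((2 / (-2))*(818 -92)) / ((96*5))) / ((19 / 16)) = -121 / 95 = -1.27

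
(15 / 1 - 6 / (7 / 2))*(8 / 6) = 124 / 7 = 17.71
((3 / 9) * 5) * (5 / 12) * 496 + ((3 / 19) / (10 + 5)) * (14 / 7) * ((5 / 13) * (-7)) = 765574 / 2223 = 344.39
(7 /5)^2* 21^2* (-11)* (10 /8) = -237699 /20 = -11884.95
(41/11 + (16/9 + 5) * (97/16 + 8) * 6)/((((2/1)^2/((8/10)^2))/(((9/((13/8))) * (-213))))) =-388407204/3575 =-108645.37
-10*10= -100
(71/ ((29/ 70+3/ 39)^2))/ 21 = 8399300/ 599427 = 14.01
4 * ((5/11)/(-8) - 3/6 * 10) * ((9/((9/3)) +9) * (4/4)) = -2670/11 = -242.73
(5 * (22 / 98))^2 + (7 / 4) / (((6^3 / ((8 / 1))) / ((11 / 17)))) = 5738777 / 4408236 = 1.30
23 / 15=1.53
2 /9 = 0.22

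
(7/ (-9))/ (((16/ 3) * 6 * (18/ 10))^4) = -4375/ 61917364224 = -0.00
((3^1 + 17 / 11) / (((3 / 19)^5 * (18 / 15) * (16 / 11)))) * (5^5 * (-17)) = -16442844921875 / 11664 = -1409708926.77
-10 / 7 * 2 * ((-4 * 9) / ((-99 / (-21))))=240 / 11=21.82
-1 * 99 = -99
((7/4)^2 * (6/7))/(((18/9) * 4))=21/64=0.33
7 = 7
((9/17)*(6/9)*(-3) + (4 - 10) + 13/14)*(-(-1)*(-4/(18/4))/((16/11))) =16049/4284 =3.75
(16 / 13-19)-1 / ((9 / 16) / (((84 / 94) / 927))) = -30196229 / 1699191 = -17.77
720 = 720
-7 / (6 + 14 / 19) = -133 / 128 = -1.04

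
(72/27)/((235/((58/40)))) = 58/3525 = 0.02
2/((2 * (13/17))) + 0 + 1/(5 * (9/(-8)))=661/585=1.13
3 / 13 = 0.23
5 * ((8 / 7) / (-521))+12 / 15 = 14388 / 18235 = 0.79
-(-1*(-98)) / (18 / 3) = -16.33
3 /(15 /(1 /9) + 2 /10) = 15 /676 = 0.02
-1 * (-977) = 977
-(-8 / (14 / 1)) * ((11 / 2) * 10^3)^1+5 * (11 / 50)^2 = 11000847 / 3500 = 3143.10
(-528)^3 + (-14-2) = -147197968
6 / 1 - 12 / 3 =2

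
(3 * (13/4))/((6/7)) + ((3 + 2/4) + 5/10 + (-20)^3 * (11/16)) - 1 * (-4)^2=-44005/8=-5500.62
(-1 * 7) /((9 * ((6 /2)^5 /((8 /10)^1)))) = -28 /10935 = -0.00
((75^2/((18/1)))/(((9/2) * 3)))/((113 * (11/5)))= 0.09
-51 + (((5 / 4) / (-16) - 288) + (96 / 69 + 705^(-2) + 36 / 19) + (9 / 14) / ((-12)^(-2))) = -23666723422399 / 97305566400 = -243.22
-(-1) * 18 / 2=9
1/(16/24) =3/2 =1.50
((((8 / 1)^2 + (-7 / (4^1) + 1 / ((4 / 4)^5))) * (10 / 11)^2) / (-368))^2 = 0.02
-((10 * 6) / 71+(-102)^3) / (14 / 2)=75345708 / 497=151601.02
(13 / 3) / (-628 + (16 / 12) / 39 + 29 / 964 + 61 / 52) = -244374 / 35345653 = -0.01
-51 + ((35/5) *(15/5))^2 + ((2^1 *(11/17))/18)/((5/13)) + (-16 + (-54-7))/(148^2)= 6538131767/16756560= 390.18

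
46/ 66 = 23/ 33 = 0.70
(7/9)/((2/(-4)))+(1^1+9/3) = 22/9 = 2.44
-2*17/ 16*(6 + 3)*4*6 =-459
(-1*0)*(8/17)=0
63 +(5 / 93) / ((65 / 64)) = 76231 / 1209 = 63.05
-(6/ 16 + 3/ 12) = -5/ 8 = -0.62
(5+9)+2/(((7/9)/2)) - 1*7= 85/7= 12.14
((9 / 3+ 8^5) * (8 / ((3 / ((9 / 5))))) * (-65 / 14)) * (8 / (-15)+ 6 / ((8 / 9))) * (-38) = 6038450002 / 35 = 172527142.91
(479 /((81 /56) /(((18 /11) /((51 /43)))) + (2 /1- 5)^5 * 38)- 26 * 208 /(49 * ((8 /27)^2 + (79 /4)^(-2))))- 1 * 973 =-122851502224814333 /55980649771515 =-2194.54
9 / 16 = 0.56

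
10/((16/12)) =15/2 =7.50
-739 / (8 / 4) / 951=-739 / 1902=-0.39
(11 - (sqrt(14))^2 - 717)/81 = -80/9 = -8.89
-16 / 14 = -8 / 7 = -1.14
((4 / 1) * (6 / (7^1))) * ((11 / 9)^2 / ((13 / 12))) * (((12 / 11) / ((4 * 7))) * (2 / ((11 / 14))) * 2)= 256 / 273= 0.94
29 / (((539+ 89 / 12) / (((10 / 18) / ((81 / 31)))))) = 17980 / 1593351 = 0.01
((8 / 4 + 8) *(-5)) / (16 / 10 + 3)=-250 / 23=-10.87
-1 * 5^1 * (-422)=2110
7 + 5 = 12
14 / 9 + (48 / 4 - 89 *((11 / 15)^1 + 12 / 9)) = -7667 / 45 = -170.38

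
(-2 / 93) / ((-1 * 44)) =1 / 2046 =0.00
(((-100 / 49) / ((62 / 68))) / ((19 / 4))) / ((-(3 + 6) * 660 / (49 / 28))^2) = -17 / 415640808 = -0.00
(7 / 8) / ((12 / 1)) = 7 / 96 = 0.07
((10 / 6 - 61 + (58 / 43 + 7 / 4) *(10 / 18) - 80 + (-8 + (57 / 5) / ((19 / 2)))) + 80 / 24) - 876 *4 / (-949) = -13823791 / 100620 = -137.39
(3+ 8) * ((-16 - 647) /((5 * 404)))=-7293 /2020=-3.61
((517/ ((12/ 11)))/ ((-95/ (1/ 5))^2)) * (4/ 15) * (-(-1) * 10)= 11374/ 2030625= 0.01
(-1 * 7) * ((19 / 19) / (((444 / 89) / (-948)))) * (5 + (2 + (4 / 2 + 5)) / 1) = 689038 / 37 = 18622.65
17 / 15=1.13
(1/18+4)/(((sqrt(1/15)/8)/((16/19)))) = 4672* sqrt(15)/171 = 105.82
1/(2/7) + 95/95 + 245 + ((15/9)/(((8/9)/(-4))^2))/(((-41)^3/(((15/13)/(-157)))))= 140386427503/562671044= 249.50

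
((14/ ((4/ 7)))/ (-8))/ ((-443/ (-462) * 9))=-0.35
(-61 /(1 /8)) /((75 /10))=-65.07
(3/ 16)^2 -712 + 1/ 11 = -2004637/ 2816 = -711.87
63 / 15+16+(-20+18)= 91 / 5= 18.20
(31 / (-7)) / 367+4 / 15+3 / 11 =223526 / 423885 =0.53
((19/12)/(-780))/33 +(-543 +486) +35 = -6795379/308880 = -22.00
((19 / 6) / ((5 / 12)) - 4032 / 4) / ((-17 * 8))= 2501 / 340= 7.36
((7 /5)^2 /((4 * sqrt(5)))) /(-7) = -7 * sqrt(5) /500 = -0.03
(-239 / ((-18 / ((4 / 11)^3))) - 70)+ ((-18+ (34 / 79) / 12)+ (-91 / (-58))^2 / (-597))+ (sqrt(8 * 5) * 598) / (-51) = -55324719911825 / 633514733676 - 1196 * sqrt(10) / 51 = -161.49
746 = 746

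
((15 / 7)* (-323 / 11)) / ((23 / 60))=-290700 / 1771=-164.14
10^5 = 100000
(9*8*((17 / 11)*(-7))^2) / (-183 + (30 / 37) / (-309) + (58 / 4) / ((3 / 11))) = -1371411216 / 21131077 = -64.90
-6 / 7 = -0.86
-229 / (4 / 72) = -4122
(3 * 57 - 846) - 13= -688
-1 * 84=-84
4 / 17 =0.24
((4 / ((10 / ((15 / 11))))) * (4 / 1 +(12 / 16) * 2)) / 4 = 3 / 4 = 0.75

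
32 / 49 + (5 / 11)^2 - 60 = -59.14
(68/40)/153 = 0.01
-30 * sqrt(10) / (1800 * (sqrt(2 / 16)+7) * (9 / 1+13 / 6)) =-28 * sqrt(10) / 130985+2 * sqrt(5) / 130985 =-0.00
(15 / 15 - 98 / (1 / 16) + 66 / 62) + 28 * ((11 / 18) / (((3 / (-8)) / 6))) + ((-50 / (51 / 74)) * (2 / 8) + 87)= -8399144 / 4743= -1770.85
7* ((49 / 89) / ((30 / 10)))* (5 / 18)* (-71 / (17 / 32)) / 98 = -19880 / 40851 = -0.49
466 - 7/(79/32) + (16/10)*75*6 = 1183.16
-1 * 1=-1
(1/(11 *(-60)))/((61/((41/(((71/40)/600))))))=-0.34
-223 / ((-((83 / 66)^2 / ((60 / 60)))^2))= 4231366128 / 47458321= 89.16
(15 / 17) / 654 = 5 / 3706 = 0.00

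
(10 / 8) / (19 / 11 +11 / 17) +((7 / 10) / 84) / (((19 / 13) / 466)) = 3.18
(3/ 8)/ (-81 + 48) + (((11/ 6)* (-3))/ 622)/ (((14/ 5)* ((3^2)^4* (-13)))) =-23210282/ 2042511471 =-0.01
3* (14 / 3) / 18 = 0.78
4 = 4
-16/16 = -1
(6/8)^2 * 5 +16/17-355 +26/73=-6967275/19856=-350.89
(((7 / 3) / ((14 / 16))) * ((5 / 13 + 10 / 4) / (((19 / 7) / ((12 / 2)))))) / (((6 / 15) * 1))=10500 / 247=42.51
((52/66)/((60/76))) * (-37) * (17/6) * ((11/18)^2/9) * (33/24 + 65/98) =-1365485407/154314720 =-8.85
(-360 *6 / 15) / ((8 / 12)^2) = -324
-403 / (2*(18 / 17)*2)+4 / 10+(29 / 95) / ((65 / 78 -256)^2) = -94.75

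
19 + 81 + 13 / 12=1213 / 12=101.08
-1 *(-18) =18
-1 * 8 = -8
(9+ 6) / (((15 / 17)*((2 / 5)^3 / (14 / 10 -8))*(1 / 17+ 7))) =-15895 / 64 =-248.36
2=2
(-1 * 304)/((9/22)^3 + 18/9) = -3236992/22025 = -146.97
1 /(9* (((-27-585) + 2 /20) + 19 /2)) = -5 /27108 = -0.00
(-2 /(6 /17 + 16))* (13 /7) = -221 /973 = -0.23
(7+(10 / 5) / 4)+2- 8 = 3 / 2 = 1.50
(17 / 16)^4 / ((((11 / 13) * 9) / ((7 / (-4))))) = -7600411 / 25952256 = -0.29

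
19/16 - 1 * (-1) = 35/16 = 2.19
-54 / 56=-27 / 28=-0.96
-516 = -516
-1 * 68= -68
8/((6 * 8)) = 1/6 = 0.17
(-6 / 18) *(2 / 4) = -1 / 6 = -0.17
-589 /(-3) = 589 /3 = 196.33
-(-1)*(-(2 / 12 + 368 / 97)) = -2305 / 582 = -3.96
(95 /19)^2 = 25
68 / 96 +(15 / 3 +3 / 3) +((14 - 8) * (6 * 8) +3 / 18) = 294.88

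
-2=-2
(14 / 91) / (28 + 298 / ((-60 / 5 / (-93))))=4 / 60775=0.00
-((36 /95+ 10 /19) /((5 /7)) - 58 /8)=11367 /1900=5.98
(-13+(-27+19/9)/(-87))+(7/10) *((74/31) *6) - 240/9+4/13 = -45828899/1577745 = -29.05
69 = 69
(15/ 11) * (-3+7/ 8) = -255/ 88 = -2.90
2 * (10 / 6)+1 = 13 / 3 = 4.33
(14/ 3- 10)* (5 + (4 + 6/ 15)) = -752/ 15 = -50.13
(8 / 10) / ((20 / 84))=84 / 25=3.36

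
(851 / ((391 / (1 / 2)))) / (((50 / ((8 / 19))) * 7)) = 74 / 56525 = 0.00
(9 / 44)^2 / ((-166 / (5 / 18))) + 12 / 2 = 3856467 / 642752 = 6.00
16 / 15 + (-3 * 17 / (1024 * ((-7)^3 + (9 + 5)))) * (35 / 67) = 51597041 / 48368640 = 1.07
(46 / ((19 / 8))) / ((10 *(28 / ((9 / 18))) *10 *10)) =23 / 66500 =0.00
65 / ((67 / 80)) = 5200 / 67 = 77.61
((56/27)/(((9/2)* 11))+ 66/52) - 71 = -4843237/69498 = -69.69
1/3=0.33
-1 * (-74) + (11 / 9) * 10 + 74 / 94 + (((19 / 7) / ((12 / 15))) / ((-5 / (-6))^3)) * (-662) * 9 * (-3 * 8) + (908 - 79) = 62126049616 / 74025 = 839257.68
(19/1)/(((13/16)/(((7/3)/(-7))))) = -304/39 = -7.79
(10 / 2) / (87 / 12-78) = -20 / 283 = -0.07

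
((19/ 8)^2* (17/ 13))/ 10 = 6137/ 8320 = 0.74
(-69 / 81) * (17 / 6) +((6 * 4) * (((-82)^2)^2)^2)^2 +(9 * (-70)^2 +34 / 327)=42499677454675708017508428223873657625 / 17658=2406822825613076680117138000000000.00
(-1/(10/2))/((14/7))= -0.10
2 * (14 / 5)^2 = 15.68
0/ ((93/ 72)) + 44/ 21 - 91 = -1867/ 21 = -88.90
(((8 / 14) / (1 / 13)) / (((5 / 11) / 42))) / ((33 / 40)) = 832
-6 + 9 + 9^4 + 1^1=6565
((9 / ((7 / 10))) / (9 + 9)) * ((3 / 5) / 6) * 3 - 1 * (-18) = 255 / 14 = 18.21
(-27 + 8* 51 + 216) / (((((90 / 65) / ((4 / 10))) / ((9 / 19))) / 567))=46320.92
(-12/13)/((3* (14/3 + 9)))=-12/533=-0.02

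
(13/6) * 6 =13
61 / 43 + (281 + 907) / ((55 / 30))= 27925 / 43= 649.42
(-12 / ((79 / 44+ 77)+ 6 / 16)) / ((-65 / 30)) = 0.07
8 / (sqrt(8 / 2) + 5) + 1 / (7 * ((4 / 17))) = 1.75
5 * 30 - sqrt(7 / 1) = 150 - sqrt(7) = 147.35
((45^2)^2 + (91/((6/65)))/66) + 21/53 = 86064239311/20988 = 4100640.33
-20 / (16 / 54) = -67.50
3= 3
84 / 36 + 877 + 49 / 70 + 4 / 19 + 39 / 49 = 24607441 / 27930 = 881.04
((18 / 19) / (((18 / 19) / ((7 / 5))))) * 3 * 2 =42 / 5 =8.40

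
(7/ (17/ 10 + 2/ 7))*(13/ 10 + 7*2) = 7497/ 139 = 53.94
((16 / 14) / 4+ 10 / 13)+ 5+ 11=1552 / 91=17.05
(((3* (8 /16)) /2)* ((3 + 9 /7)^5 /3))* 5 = 30375000 /16807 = 1807.28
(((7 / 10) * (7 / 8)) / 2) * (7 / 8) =343 / 1280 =0.27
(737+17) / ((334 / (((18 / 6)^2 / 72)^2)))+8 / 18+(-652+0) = -651.52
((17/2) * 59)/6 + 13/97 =97447/1164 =83.72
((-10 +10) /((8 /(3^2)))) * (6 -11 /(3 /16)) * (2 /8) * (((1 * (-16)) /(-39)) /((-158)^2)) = 0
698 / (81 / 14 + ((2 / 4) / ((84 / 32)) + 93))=29316 / 4157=7.05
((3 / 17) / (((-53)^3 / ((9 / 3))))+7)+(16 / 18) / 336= 6699312721 / 956683602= 7.00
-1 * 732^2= -535824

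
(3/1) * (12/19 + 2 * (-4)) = -420/19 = -22.11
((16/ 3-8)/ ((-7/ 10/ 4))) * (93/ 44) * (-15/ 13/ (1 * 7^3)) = -37200/ 343343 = -0.11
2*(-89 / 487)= -178 / 487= -0.37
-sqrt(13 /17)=-sqrt(221) /17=-0.87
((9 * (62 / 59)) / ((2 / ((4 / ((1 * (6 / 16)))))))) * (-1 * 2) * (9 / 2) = -26784 / 59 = -453.97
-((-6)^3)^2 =-46656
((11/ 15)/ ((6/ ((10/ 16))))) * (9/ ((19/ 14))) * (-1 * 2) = -77/ 76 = -1.01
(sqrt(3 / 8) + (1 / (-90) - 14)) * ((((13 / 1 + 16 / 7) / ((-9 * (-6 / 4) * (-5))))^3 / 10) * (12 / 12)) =0.02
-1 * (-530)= 530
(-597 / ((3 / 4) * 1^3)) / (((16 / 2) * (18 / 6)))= -199 / 6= -33.17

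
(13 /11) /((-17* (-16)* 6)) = 13 /17952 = 0.00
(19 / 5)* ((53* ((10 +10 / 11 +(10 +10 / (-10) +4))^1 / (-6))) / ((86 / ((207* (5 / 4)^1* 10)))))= -91370145 / 3784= -24146.44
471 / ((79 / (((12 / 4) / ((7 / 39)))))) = 55107 / 553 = 99.65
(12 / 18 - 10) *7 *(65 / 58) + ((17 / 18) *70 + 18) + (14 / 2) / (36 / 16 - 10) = 80825 / 8091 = 9.99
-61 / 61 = -1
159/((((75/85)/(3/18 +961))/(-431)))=-74650162.57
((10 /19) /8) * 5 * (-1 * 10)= -125 /38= -3.29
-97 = -97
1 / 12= 0.08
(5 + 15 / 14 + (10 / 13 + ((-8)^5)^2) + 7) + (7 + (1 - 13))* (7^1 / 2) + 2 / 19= 1856499607551 / 1729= 1073741820.45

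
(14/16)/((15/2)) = 7/60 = 0.12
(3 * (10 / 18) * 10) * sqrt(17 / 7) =25.97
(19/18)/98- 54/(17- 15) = -47609/1764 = -26.99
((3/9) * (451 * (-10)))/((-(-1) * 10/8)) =-3608/3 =-1202.67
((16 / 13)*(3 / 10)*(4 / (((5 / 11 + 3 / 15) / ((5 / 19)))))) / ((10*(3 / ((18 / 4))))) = 22 / 247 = 0.09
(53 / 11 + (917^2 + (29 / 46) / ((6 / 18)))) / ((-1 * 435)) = -425493229 / 220110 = -1933.09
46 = 46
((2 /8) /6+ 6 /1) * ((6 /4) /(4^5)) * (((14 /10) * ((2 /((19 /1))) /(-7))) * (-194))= 2813 /77824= 0.04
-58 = -58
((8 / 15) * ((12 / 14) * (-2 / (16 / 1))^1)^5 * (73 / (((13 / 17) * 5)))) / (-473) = 100521 / 330707977600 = 0.00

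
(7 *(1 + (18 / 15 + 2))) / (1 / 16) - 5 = 2327 / 5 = 465.40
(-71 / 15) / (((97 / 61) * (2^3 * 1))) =-4331 / 11640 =-0.37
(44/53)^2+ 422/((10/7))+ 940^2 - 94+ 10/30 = 37239015074/42135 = 883802.42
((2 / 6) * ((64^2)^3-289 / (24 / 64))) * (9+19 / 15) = 31748397895984 / 135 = 235173317748.03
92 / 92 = 1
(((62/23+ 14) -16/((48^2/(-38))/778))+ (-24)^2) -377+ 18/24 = 174605/414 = 421.75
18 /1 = 18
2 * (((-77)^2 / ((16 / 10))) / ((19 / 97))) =2875565 / 76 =37836.38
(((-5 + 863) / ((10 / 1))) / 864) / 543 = 143 / 781920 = 0.00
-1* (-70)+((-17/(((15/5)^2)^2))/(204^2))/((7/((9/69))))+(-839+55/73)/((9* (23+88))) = 1987862602643/28742572656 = 69.16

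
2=2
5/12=0.42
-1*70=-70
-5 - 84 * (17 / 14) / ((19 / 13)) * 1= -1421 / 19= -74.79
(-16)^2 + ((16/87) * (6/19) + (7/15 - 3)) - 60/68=252.64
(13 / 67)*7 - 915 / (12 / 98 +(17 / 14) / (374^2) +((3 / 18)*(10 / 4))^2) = -889401495451 / 287912333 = -3089.14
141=141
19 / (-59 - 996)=-19 / 1055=-0.02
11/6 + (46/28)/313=12085/6573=1.84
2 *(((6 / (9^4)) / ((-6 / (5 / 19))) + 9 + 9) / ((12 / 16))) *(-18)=-35901712 / 41553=-864.00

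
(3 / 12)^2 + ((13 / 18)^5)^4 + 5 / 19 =79240805900673468893668483 / 242216488111525485314310144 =0.33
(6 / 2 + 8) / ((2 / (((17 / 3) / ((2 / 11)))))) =2057 / 12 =171.42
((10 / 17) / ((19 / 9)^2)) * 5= 4050 / 6137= 0.66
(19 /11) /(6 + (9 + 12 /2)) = 19 /231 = 0.08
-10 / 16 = -5 / 8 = -0.62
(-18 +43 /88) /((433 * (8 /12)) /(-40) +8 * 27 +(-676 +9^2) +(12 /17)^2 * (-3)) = 6680235 /147904174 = 0.05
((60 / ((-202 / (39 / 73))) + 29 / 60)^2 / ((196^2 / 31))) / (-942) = -639401123359 / 7081968880898956800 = -0.00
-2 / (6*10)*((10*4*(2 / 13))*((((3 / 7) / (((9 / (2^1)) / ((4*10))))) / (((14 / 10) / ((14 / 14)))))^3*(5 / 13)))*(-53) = 135680000000 / 1610497161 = 84.25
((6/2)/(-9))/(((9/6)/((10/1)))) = -20/9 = -2.22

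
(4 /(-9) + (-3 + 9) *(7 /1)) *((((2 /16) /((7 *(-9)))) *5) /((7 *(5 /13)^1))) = -2431 /15876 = -0.15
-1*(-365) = 365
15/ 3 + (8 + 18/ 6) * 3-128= -90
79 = 79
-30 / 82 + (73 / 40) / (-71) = -0.39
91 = 91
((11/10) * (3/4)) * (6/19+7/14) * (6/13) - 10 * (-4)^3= 6326269/9880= 640.31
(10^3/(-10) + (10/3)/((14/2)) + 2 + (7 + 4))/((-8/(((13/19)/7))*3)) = 23621/67032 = 0.35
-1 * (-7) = 7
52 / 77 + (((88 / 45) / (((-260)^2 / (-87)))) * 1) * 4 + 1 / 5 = 4222349 / 4879875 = 0.87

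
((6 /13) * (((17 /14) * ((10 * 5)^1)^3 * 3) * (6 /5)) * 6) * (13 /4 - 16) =-1755675000 /91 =-19293131.87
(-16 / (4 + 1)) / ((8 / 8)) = -16 / 5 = -3.20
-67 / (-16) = 67 / 16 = 4.19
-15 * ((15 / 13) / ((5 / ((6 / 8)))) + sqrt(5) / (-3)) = -135 / 52 + 5 * sqrt(5) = 8.58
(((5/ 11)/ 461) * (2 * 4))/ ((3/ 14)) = 560/ 15213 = 0.04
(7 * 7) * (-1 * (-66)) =3234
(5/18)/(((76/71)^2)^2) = 127058405/600519168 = 0.21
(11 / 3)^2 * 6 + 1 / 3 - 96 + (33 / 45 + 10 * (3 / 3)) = -64 / 15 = -4.27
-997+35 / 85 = -16942 / 17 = -996.59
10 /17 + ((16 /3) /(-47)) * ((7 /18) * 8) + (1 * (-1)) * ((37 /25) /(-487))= 62574151 /262651275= 0.24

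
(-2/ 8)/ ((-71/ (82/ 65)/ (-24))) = -0.11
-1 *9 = -9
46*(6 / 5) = 276 / 5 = 55.20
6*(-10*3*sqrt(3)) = -180*sqrt(3) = -311.77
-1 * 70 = -70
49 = 49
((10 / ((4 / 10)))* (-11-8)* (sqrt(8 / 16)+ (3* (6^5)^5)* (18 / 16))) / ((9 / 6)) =-30384870331987368345600-475* sqrt(2) / 3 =-30384870331987368345823.92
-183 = -183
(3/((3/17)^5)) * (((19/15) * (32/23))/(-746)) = -431636528/10423485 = -41.41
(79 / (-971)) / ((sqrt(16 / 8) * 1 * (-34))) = 79 * sqrt(2) / 66028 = 0.00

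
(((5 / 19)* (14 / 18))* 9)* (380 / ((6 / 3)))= 350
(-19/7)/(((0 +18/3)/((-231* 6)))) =627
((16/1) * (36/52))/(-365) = -144/4745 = -0.03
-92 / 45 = -2.04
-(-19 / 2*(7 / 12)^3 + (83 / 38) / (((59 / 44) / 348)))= -2188802731 / 3874176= -564.97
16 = 16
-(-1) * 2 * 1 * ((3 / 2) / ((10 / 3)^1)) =9 / 10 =0.90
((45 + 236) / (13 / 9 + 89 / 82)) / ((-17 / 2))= -414756 / 31739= -13.07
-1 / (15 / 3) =-1 / 5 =-0.20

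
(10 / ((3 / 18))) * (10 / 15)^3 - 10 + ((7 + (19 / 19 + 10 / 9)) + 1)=161 / 9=17.89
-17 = -17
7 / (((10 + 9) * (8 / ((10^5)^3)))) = 875000000000000 / 19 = 46052631578947.37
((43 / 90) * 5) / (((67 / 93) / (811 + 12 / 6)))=361243 / 134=2695.84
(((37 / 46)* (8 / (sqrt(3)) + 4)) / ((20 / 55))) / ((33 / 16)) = 296 / 69 + 592* sqrt(3) / 207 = 9.24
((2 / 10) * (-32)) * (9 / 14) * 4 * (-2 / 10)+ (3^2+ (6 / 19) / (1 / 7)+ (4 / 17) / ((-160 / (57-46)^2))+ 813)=374115919 / 452200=827.32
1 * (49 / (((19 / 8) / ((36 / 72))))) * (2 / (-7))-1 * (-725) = 13719 / 19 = 722.05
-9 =-9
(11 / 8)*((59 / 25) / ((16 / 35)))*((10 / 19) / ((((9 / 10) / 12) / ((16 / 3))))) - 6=44404 / 171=259.67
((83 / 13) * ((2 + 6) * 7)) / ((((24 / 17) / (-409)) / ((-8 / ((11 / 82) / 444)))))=392205713984 / 143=2742697300.59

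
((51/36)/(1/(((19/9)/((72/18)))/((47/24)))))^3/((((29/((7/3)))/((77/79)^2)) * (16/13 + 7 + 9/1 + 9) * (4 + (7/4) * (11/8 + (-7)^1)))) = -35355428836/1273961287743759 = -0.00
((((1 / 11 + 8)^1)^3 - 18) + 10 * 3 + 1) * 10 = 7222720 / 1331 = 5426.54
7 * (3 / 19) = 21 / 19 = 1.11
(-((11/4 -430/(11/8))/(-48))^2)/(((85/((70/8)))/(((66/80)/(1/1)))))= -1302156247/367656960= -3.54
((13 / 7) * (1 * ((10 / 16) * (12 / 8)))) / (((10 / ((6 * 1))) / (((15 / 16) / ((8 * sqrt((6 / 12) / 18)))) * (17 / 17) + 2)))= 20241 / 7168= 2.82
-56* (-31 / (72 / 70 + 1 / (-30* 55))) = 646800 / 383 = 1688.77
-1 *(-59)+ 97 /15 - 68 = -38 /15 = -2.53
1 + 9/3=4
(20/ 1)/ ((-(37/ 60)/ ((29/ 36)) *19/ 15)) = -14500/ 703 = -20.63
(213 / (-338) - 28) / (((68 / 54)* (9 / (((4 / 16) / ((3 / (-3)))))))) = 29031 / 45968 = 0.63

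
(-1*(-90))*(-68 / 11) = -6120 / 11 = -556.36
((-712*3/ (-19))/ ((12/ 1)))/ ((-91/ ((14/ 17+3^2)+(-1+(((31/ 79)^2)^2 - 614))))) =71325086557838/ 1144859730833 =62.30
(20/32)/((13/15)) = 75/104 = 0.72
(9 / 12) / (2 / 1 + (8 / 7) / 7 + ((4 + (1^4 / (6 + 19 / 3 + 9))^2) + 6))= 0.06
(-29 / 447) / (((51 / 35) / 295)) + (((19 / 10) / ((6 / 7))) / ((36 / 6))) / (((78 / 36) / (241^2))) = 58622699527 / 5927220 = 9890.42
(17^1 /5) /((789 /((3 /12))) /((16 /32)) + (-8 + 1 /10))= 34 /63041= 0.00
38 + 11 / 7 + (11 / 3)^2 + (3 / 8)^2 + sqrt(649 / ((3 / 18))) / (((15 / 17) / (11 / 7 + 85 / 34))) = 214327 / 4032 + 323* sqrt(3894) / 70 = 341.10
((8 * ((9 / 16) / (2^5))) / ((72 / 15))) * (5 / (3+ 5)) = 75 / 4096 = 0.02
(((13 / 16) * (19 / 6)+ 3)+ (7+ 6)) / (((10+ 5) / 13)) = 23179 / 1440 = 16.10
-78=-78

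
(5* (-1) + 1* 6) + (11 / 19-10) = -160 / 19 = -8.42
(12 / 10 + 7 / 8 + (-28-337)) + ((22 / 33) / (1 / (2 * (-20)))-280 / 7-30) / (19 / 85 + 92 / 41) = -414921049 / 1031880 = -402.10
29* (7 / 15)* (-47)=-9541 / 15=-636.07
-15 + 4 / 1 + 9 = -2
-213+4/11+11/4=-9235/44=-209.89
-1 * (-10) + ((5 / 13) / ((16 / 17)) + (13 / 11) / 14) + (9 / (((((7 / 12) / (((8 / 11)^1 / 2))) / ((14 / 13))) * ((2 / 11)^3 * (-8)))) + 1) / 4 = -331057 / 16016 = -20.67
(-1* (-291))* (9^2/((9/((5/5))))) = 2619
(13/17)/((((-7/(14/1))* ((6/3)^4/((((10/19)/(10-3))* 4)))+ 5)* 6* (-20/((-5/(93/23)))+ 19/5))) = -7475/25303752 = -0.00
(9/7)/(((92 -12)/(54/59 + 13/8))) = 10791/264320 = 0.04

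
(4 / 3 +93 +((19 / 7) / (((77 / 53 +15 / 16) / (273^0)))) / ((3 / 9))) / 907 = 4160495 / 38608269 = 0.11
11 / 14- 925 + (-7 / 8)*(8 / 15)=-194183 / 210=-924.68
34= 34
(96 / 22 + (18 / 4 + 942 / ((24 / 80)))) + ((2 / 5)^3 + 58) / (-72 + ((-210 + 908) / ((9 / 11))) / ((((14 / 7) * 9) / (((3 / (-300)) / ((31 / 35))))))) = 3148.06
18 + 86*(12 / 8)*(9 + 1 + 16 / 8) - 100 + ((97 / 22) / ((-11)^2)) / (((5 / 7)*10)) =195125279 / 133100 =1466.01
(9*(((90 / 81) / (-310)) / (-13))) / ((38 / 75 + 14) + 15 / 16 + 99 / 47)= 56400 / 398909953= 0.00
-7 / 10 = -0.70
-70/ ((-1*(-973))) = -10/ 139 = -0.07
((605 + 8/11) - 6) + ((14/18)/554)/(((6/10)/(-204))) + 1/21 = 599.30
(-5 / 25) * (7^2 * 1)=-49 / 5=-9.80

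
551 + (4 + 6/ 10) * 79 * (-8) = -11781/ 5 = -2356.20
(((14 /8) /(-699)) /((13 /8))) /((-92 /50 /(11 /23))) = 1925 /4807023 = 0.00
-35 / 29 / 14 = -5 / 58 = -0.09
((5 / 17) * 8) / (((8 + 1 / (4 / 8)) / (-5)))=-20 / 17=-1.18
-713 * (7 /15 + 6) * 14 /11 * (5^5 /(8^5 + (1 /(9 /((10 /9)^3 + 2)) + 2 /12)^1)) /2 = -1323482186250 /4729876789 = -279.81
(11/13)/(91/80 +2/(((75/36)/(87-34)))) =0.02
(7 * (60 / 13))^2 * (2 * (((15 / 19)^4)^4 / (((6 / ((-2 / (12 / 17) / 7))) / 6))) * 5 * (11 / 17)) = -3034604660339355468750000 / 48746598892927977338089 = -62.25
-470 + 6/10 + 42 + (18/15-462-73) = -4806/5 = -961.20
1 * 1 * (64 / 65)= 64 / 65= 0.98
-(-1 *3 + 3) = 0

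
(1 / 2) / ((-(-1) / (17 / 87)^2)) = 289 / 15138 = 0.02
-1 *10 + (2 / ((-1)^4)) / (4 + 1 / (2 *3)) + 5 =-113 / 25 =-4.52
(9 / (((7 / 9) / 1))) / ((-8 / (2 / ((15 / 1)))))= -27 / 140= -0.19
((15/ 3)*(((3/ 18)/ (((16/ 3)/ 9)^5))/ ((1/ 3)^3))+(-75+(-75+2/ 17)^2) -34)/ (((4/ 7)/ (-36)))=-221699569378833/ 606076928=-365794.44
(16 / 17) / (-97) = -16 / 1649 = -0.01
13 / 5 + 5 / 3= 64 / 15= 4.27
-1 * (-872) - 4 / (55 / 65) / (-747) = 7165276 / 8217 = 872.01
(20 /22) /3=10 /33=0.30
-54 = -54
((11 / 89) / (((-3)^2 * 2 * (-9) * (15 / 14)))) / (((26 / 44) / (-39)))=1694 / 36045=0.05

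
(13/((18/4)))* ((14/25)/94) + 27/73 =298811/771975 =0.39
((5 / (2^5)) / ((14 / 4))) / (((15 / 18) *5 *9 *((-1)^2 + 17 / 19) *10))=19 / 302400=0.00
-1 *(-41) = 41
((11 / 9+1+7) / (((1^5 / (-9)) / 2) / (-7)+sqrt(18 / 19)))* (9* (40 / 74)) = -3974040 / 10572713+79062480* sqrt(38) / 10572713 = 45.72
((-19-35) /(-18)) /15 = 1 /5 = 0.20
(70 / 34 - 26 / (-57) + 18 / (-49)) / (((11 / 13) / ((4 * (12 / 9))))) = 21209968 / 1566873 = 13.54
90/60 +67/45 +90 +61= 13859/90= 153.99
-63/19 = -3.32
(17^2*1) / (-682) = -0.42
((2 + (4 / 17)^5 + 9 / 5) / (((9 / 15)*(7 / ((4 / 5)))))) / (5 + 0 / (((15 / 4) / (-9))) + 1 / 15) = 3854629 / 26977283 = 0.14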